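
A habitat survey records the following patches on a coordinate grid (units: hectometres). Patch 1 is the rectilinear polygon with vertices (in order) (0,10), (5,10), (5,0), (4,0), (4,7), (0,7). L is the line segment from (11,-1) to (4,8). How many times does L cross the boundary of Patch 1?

1

The segment meets the boundary at (5,6.714).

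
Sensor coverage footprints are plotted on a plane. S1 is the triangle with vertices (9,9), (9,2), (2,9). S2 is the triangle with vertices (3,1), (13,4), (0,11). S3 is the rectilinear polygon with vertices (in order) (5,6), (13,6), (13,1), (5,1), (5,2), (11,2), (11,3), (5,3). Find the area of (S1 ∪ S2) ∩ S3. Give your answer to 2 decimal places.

18.89

|S1 ∪ S2| = 62.2681.
|(S1 ∪ S2) ∩ S3| = 18.89.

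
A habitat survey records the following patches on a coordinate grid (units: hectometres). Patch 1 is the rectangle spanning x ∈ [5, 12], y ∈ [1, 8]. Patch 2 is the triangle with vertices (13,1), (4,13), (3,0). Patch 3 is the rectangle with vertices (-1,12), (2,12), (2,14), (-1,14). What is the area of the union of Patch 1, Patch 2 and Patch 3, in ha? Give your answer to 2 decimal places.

By inclusion–exclusion:
Individual areas: |Patch 1| = 49, |Patch 2| = 64.5, |Patch 3| = 6.
|Patch 1∩Patch 2| = 36.9583.
|Patch 1∩Patch 3| = 0 (no overlap).
|Patch 2∩Patch 3| = 0.
|Patch 1∩Patch 2∩Patch 3| = 0.
|Patch 1 ∪ Patch 2 ∪ Patch 3| = 119.5 − 36.9583 + 0 = 82.54.

82.54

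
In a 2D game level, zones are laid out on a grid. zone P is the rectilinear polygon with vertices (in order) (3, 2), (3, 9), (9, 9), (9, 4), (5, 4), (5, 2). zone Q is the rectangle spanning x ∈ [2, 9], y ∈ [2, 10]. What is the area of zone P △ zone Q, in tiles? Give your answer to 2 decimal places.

|zone P| = 34, |zone Q| = 56, |zone P∩zone Q| = 34.
|zone P △ zone Q| = |zone P| + |zone Q| − 2·|zone P∩zone Q| = 34 + 56 − 68 = 22.00.

22.00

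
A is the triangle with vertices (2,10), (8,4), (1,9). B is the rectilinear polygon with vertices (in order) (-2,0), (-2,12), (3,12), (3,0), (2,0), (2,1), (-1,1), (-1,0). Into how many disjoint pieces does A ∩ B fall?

1

A ∩ B is a single connected region.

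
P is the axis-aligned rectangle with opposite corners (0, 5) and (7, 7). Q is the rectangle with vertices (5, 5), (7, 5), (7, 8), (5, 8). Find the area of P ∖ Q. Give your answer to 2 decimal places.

10.00

|P∩Q|: x∈[5,7], y∈[5,7] → 2·2 = 4.
|P| = 14.
|P ∖ Q| = |P| − |P∩Q| = 14 − 4 = 10.00.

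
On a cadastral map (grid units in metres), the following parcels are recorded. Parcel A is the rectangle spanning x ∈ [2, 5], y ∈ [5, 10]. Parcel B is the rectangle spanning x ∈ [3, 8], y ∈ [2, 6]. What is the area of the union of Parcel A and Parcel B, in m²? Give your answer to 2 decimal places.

By inclusion–exclusion:
Individual areas: |Parcel A| = 15, |Parcel B| = 20.
|Parcel A∩Parcel B|: x∈[3,5], y∈[5,6] → 2·1 = 2.
|Parcel A ∪ Parcel B| = 35 − 2 = 33.00.

33.00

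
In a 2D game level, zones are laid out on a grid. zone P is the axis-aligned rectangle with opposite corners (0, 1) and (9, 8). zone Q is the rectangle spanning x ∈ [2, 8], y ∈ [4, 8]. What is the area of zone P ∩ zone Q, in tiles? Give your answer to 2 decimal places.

24.00

|zone P∩zone Q|: x∈[2,8], y∈[4,8] → 6·4 = 24.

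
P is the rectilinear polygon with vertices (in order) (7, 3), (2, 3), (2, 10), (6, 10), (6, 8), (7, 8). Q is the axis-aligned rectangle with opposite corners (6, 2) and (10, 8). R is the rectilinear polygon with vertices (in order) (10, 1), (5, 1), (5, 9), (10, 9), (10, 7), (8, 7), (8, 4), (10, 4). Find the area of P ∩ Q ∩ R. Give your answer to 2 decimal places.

The intersection is the polygon with vertices (6,8), (7,8), (7,3), (6,3).
By the shoelace formula its area is 5.00.

5.00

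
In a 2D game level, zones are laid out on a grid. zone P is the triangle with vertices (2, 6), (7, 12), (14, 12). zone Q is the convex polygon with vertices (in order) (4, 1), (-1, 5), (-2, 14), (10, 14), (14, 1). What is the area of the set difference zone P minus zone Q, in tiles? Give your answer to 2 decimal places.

|zone P| = 21, |zone P∩zone Q| = 18.5179.
|zone P ∖ zone Q| = |zone P| − |zone P∩zone Q| = 21 − 18.5179 = 2.48.

2.48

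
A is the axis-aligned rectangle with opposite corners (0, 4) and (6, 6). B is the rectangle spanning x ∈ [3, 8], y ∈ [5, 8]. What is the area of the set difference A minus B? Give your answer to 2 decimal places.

|A∩B|: x∈[3,6], y∈[5,6] → 3·1 = 3.
|A| = 12.
|A ∖ B| = |A| − |A∩B| = 12 − 3 = 9.00.

9.00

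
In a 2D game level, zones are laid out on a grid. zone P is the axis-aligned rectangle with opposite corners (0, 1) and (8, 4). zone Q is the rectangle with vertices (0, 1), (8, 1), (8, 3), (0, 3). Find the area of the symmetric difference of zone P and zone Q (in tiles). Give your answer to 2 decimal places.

|zone P∩zone Q|: x∈[0,8], y∈[1,3] → 8·2 = 16.
|zone P △ zone Q| = |zone P| + |zone Q| − 2·|zone P∩zone Q| = 24 + 16 − 32 = 8.00.

8.00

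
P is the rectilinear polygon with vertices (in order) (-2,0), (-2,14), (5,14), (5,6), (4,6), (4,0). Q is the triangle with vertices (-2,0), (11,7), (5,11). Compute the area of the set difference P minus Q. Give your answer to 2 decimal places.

69.19

|P| = 92, |P∩Q| = 22.8077.
|P ∖ Q| = |P| − |P∩Q| = 92 − 22.8077 = 69.19.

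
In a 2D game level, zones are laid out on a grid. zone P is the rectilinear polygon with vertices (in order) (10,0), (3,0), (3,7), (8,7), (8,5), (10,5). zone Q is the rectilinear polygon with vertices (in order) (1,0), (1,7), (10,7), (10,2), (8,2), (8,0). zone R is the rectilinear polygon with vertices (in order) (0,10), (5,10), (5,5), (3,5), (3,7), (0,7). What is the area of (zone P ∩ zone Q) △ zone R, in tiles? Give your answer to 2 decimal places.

52.00

|zone P ∩ zone Q| = 41.
|(zone P ∩ zone Q) ∩ zone R| = 4.
|(zone P ∩ zone Q) △ zone R| = 41 + 19 − 8 = 52.00.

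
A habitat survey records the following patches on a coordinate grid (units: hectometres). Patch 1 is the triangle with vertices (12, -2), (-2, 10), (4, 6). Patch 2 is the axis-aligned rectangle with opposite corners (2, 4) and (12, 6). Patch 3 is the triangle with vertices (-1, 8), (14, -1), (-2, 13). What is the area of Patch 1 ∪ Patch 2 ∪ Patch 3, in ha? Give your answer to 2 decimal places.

By inclusion–exclusion:
Individual areas: |Patch 1| = 8, |Patch 2| = 20, |Patch 3| = 33.
|Patch 1∩Patch 2| = 2.3333.
|Patch 1∩Patch 3| = 4.5911.
|Patch 2∩Patch 3| = 6.2857.
|Patch 1∩Patch 2∩Patch 3| = 1.8889.
|Patch 1 ∪ Patch 2 ∪ Patch 3| = 61 − 13.2102 + 1.8889 = 49.68.

49.68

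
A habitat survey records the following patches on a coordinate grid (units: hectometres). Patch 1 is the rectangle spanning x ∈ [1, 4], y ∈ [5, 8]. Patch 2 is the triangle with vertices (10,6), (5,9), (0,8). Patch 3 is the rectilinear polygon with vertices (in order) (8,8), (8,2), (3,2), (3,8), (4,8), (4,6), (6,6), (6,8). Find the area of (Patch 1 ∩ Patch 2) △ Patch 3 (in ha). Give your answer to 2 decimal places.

|Patch 1 ∩ Patch 2| = 1.5.
|(Patch 1 ∩ Patch 2) ∩ Patch 3| = 0.7.
|(Patch 1 ∩ Patch 2) △ Patch 3| = 1.5 + 26 − 1.4 = 26.10.

26.10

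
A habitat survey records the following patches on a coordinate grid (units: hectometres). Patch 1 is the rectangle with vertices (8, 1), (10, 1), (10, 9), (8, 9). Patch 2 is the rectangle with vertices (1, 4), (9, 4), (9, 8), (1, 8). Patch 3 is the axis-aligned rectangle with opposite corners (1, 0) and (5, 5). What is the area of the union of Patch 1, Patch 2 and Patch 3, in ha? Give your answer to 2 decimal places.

60.00

By inclusion–exclusion:
Individual areas: |Patch 1| = 16, |Patch 2| = 32, |Patch 3| = 20.
|Patch 1∩Patch 2|: x∈[8,9], y∈[4,8] → 1·4 = 4.
|Patch 1∩Patch 3| = 0 (no overlap).
|Patch 2∩Patch 3|: x∈[1,5], y∈[4,5] → 4·1 = 4.
|Patch 1∩Patch 2∩Patch 3| = 0.
|Patch 1 ∪ Patch 2 ∪ Patch 3| = 68 − 8 + 0 = 60.00.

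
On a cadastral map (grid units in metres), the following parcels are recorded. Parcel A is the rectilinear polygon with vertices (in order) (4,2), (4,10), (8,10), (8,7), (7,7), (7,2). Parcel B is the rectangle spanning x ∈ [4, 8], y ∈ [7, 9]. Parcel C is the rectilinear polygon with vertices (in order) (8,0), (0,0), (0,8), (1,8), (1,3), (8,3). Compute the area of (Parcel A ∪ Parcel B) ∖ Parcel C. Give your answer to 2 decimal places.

|Parcel A ∪ Parcel B| = 27.
|(Parcel A ∪ Parcel B) ∩ Parcel C| = 3.
|(Parcel A ∪ Parcel B) ∖ Parcel C| = 27 − 3 = 24.00.

24.00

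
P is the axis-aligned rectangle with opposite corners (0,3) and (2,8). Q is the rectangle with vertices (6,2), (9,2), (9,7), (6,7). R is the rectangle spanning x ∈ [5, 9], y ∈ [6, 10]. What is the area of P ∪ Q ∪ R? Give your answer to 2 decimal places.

By inclusion–exclusion:
Individual areas: |P| = 10, |Q| = 15, |R| = 16.
|P∩Q| = 0 (no overlap).
|P∩R| = 0 (no overlap).
|Q∩R|: x∈[6,9], y∈[6,7] → 3·1 = 3.
|P∩Q∩R| = 0.
|P ∪ Q ∪ R| = 41 − 3 + 0 = 38.00.

38.00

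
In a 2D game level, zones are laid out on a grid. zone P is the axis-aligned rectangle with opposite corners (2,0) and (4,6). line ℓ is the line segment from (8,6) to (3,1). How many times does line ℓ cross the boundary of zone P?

1

The segment meets the boundary at (4,2).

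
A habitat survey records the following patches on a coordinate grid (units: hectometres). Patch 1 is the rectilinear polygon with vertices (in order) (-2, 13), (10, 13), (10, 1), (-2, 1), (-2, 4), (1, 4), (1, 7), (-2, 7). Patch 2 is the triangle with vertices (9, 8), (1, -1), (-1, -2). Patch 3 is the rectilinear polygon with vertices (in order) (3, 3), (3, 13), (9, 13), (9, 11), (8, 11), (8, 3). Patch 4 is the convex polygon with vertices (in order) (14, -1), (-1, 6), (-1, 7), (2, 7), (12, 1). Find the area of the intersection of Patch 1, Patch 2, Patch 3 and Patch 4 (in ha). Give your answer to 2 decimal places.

0.58

The intersection is the polygon with vertices (4.811,3.288), (4.455,3.454), (5.75,4.75), (5.986,4.609).
By the shoelace formula its area is 0.58.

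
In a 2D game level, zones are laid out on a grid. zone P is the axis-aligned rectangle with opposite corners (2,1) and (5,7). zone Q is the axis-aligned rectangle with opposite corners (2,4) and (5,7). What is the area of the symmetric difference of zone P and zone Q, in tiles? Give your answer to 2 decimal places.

|zone P∩zone Q|: x∈[2,5], y∈[4,7] → 3·3 = 9.
|zone P △ zone Q| = |zone P| + |zone Q| − 2·|zone P∩zone Q| = 18 + 9 − 18 = 9.00.

9.00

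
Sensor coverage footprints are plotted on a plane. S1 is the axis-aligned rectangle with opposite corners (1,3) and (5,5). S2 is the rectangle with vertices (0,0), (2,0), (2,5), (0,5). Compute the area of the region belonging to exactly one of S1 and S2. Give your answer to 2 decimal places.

|S1∩S2|: x∈[1,2], y∈[3,5] → 1·2 = 2.
|S1 △ S2| = |S1| + |S2| − 2·|S1∩S2| = 8 + 10 − 4 = 14.00.

14.00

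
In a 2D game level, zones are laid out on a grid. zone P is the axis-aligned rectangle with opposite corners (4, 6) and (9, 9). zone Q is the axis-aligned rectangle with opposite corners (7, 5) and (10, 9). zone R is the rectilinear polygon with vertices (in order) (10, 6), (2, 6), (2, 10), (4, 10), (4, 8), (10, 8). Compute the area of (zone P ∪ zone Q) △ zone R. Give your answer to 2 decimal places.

|zone P ∪ zone Q| = 21.
|(zone P ∪ zone Q) ∩ zone R| = 12.
|(zone P ∪ zone Q) △ zone R| = 21 + 20 − 24 = 17.00.

17.00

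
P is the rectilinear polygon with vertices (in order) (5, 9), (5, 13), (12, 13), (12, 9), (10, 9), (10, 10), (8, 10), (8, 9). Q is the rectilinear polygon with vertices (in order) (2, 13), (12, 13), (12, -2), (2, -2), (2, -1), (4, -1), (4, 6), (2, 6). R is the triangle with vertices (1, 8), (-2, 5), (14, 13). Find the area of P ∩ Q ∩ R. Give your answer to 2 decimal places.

The intersection is the polygon with vertices (12,12), (8,10), (6,9), (5,9), (5,9.539), (12,12.231).
By the shoelace formula its area is 4.19.

4.19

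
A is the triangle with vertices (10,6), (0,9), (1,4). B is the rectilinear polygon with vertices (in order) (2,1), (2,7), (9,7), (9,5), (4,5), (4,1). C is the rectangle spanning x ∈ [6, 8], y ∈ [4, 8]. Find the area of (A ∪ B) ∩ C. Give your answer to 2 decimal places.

4.07

The region (A ∪ B) ∩ C is the polygon with vertices (6,5), (6,7.2), (6.667,7), (8,7), (8,5).
By the shoelace formula its area is 4.07.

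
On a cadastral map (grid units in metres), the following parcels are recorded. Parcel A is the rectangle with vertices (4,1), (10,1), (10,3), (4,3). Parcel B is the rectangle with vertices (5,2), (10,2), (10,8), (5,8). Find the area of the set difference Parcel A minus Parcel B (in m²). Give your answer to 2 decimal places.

|Parcel A∩Parcel B|: x∈[5,10], y∈[2,3] → 5·1 = 5.
|Parcel A| = 12.
|Parcel A ∖ Parcel B| = |Parcel A| − |Parcel A∩Parcel B| = 12 − 5 = 7.00.

7.00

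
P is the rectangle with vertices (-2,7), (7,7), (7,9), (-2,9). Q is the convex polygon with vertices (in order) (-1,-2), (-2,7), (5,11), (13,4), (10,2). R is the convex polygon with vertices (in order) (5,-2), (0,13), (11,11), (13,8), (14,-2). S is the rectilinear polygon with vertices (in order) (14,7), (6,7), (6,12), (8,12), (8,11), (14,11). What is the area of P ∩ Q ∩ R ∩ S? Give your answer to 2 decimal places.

2.00

The intersection is the polygon with vertices (6,7), (6,9), (7,9), (7,7).
By the shoelace formula its area is 2.00.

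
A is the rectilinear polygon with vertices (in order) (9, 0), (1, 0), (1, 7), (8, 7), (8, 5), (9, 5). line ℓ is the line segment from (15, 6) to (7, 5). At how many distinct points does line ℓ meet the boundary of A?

1

The segment meets the boundary at (8,5.125).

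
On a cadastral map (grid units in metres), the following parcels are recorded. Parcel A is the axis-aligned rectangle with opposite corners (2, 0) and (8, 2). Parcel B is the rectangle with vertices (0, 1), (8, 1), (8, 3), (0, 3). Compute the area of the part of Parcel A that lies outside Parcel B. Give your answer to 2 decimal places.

6.00

|Parcel A∩Parcel B|: x∈[2,8], y∈[1,2] → 6·1 = 6.
|Parcel A| = 12.
|Parcel A ∖ Parcel B| = |Parcel A| − |Parcel A∩Parcel B| = 12 − 6 = 6.00.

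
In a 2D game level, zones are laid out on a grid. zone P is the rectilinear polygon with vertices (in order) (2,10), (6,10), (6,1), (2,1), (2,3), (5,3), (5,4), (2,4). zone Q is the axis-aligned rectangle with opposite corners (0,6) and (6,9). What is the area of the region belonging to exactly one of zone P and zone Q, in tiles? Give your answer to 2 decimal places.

27.00

|zone P| = 33, |zone Q| = 18, |zone P∩zone Q| = 12.
|zone P △ zone Q| = |zone P| + |zone Q| − 2·|zone P∩zone Q| = 33 + 18 − 24 = 27.00.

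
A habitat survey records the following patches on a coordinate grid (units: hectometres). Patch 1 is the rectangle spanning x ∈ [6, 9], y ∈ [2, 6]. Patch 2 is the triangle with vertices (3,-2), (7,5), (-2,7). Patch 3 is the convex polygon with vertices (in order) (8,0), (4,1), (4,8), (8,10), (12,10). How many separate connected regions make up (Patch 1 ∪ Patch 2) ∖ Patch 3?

2

(Patch 1 ∪ Patch 2) ∖ Patch 3 splits into 2 disjoint pieces (area 0.05, area 27.0156).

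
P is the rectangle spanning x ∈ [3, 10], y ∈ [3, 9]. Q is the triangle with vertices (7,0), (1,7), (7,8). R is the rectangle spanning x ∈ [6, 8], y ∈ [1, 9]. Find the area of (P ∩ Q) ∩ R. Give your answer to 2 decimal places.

The region (P ∩ Q) ∩ R is the polygon with vertices (7,8), (7,3), (6,3), (6,7.833).
By the shoelace formula its area is 4.92.

4.92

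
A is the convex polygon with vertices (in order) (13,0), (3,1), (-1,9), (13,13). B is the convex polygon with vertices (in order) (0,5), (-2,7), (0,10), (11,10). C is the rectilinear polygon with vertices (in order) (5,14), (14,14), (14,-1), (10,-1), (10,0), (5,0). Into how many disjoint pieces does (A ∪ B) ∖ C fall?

1

(A ∪ B) ∖ C is a single connected region.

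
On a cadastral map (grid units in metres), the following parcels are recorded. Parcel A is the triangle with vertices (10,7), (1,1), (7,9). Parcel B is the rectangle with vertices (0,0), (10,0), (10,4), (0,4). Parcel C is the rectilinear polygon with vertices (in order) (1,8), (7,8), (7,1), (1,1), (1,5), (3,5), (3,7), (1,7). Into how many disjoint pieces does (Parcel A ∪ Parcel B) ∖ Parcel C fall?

2

(Parcel A ∪ Parcel B) ∖ Parcel C splits into 2 disjoint pieces (area 22, area 6.375).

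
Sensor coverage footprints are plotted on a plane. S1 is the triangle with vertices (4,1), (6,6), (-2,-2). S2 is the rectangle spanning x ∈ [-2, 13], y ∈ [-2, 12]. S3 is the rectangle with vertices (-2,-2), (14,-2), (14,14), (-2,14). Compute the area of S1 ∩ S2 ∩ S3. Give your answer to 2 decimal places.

The intersection is the polygon with vertices (4,1), (-2,-2), (6,6).
By the shoelace formula its area is 12.00.

12.00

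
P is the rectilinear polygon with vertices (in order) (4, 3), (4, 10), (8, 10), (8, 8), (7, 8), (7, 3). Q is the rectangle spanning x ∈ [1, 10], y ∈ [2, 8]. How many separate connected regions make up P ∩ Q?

1

P ∩ Q is a single connected region.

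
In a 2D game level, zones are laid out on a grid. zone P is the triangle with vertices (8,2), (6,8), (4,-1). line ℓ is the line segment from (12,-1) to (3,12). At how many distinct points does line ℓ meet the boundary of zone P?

2

The segment meets the boundary at (5.944,7.748), (6.214,7.357).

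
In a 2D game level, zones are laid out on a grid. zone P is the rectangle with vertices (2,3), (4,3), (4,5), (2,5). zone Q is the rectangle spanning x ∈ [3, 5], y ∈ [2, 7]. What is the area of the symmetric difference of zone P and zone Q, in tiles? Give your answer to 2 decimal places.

10.00

|zone P∩zone Q|: x∈[3,4], y∈[3,5] → 1·2 = 2.
|zone P △ zone Q| = |zone P| + |zone Q| − 2·|zone P∩zone Q| = 4 + 10 − 4 = 10.00.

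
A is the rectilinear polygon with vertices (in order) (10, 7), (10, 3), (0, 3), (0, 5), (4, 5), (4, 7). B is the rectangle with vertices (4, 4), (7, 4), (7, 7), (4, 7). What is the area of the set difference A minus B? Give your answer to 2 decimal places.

23.00

|A| = 32, |A∩B| = 9.
|A ∖ B| = |A| − |A∩B| = 32 − 9 = 23.00.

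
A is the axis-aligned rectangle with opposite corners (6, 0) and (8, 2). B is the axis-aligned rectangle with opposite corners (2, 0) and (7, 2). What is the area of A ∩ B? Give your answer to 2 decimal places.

2.00

|A∩B|: x∈[6,7], y∈[0,2] → 1·2 = 2.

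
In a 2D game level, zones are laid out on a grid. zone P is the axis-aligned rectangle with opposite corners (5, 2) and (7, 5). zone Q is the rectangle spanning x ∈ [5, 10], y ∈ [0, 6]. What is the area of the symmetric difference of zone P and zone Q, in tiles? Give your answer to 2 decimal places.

24.00

|zone P∩zone Q|: x∈[5,7], y∈[2,5] → 2·3 = 6.
|zone P △ zone Q| = |zone P| + |zone Q| − 2·|zone P∩zone Q| = 6 + 30 − 12 = 24.00.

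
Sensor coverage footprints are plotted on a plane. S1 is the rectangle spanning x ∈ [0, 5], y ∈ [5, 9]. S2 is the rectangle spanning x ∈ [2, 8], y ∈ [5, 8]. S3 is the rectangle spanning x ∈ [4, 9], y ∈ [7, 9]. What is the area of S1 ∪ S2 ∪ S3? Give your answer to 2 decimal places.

By inclusion–exclusion:
Individual areas: |S1| = 20, |S2| = 18, |S3| = 10.
|S1∩S2|: x∈[2,5], y∈[5,8] → 3·3 = 9.
|S1∩S3|: x∈[4,5], y∈[7,9] → 1·2 = 2.
|S2∩S3|: x∈[4,8], y∈[7,8] → 4·1 = 4.
|S1∩S2∩S3| = 1.
|S1 ∪ S2 ∪ S3| = 48 − 15 + 1 = 34.00.

34.00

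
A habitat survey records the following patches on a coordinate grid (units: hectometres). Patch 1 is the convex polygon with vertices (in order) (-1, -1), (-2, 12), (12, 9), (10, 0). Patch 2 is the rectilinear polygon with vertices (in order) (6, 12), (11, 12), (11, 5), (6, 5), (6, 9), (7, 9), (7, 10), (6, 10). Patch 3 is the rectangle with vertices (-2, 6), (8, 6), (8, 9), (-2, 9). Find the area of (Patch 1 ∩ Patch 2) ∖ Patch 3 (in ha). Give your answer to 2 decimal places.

16.75

|Patch 1 ∩ Patch 2| = 22.75.
|(Patch 1 ∩ Patch 2) ∩ Patch 3| = 6.
|(Patch 1 ∩ Patch 2) ∖ Patch 3| = 22.75 − 6 = 16.75.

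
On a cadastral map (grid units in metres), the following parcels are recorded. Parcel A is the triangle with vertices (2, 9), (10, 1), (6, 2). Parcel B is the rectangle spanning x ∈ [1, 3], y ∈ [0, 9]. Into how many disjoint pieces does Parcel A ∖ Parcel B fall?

1

Parcel A ∖ Parcel B is a single connected region.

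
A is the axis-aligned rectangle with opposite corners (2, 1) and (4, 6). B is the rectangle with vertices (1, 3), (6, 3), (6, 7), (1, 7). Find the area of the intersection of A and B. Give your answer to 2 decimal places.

|A∩B|: x∈[2,4], y∈[3,6] → 2·3 = 6.

6.00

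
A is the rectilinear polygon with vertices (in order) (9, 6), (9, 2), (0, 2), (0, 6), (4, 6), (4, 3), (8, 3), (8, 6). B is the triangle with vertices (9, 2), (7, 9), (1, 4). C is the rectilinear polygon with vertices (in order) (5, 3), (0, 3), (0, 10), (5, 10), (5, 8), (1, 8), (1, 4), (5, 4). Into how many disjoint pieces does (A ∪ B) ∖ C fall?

(A ∪ B) ∖ C is a single connected region.

1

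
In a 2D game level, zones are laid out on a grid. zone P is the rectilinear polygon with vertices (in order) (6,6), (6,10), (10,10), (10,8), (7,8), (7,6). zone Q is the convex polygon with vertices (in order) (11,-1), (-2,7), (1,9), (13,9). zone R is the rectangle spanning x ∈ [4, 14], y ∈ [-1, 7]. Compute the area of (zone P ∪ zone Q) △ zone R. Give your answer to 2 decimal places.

74.35

|zone P ∪ zone Q| = 89.
|(zone P ∪ zone Q) ∩ zone R| = 47.3231.
|(zone P ∪ zone Q) △ zone R| = 89 + 80 − 94.6462 = 74.35.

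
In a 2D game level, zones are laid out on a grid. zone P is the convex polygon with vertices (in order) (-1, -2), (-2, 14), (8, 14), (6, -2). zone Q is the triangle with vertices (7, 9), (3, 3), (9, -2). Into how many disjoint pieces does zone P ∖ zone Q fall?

1

zone P ∖ zone Q is a single connected region.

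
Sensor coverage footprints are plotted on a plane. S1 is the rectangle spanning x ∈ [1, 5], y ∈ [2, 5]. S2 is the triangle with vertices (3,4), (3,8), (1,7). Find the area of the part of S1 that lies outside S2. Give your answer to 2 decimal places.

|S1| = 12, |S1∩S2| = 0.3333.
|S1 ∖ S2| = |S1| − |S1∩S2| = 12 − 0.3333 = 11.67.

11.67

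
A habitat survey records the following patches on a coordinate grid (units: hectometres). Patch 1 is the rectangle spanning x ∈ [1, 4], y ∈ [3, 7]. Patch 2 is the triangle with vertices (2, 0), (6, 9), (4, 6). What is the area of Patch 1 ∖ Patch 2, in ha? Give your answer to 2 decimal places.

|Patch 1| = 12, |Patch 1∩Patch 2| = 1.
|Patch 1 ∖ Patch 2| = |Patch 1| − |Patch 1∩Patch 2| = 12 − 1 = 11.00.

11.00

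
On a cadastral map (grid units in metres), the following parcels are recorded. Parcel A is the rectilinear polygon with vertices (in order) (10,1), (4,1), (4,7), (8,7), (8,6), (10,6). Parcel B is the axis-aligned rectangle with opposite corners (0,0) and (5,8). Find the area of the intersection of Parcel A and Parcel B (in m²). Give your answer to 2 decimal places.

6.00

The intersection is the polygon with vertices (4,1), (4,7), (5,7), (5,1).
By the shoelace formula its area is 6.00.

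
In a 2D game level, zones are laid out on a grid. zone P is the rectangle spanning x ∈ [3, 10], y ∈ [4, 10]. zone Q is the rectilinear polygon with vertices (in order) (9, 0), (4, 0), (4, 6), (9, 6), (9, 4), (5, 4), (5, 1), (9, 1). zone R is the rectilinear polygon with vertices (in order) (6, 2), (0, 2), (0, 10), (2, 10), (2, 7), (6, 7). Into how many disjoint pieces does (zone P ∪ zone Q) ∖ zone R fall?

(zone P ∪ zone Q) ∖ zone R splits into 2 disjoint pieces (area 33, area 6).

2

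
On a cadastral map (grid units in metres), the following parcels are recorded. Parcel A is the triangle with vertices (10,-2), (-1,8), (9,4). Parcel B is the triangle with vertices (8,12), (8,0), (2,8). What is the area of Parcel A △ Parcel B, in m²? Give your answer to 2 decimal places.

43.26

|Parcel A| = 28, |Parcel B| = 36, |Parcel A∩Parcel B| = 10.3714.
|Parcel A △ Parcel B| = |Parcel A| + |Parcel B| − 2·|Parcel A∩Parcel B| = 28 + 36 − 20.7429 = 43.26.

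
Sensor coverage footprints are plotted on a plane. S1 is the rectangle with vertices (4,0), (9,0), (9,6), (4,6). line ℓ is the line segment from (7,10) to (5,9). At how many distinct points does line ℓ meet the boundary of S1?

The segment lies entirely outside S1 and never meets its boundary.

0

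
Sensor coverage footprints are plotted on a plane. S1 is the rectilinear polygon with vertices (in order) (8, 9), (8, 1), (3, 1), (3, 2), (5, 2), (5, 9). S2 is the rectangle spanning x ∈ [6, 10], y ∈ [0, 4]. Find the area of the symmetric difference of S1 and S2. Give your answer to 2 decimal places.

|S1| = 26, |S2| = 16, |S1∩S2| = 6.
|S1 △ S2| = |S1| + |S2| − 2·|S1∩S2| = 26 + 16 − 12 = 30.00.

30.00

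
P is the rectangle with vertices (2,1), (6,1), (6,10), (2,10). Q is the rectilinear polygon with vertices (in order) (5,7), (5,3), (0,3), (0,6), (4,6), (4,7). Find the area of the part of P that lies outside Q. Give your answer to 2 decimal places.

|P| = 36, |P∩Q| = 10.
|P ∖ Q| = |P| − |P∩Q| = 36 − 10 = 26.00.

26.00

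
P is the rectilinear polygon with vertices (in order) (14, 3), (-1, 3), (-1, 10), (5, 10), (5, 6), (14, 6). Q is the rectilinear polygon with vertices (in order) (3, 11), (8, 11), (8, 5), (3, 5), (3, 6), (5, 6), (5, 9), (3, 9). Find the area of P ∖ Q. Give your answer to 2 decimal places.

62.00

|P| = 69, |P∩Q| = 7.
|P ∖ Q| = |P| − |P∩Q| = 69 − 7 = 62.00.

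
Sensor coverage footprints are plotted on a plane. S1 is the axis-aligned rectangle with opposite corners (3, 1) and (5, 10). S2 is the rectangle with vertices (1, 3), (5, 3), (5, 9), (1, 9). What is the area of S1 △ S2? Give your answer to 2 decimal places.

|S1∩S2|: x∈[3,5], y∈[3,9] → 2·6 = 12.
|S1 △ S2| = |S1| + |S2| − 2·|S1∩S2| = 18 + 24 − 24 = 18.00.

18.00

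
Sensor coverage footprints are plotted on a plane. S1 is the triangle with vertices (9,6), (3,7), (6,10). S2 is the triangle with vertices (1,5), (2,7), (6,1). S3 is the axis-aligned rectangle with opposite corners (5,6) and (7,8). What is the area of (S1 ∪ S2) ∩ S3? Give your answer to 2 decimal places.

3.00

The region (S1 ∪ S2) ∩ S3 is the polygon with vertices (5,6.667), (5,8), (7,8), (7,6.333).
By the shoelace formula its area is 3.00.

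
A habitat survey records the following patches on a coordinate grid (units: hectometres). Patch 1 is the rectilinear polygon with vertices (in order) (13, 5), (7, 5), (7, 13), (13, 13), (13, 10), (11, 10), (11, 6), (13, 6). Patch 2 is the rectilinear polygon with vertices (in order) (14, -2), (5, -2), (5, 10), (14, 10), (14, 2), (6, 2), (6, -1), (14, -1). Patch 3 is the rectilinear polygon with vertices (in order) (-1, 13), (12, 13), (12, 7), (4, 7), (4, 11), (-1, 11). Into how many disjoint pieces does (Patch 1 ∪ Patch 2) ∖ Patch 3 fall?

1

(Patch 1 ∪ Patch 2) ∖ Patch 3 is a single connected region.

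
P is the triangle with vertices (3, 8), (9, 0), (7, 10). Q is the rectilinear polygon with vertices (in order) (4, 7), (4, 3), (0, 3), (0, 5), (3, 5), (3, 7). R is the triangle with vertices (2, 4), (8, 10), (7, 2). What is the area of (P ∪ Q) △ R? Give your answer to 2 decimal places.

25.46

|P ∪ Q| = 31.9583.
|(P ∪ Q) ∩ R| = 13.7496.
|(P ∪ Q) △ R| = 31.9583 + 21 − 27.4993 = 25.46.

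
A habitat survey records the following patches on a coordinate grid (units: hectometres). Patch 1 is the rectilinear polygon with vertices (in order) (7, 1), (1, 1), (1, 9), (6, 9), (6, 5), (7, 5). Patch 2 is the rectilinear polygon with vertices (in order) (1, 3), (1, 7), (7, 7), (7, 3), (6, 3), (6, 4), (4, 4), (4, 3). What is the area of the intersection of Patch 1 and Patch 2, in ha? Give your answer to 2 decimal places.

20.00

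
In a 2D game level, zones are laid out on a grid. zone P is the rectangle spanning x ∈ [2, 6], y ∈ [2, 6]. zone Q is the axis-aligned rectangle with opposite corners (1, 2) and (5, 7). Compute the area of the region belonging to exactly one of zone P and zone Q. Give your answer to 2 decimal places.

12.00

|zone P∩zone Q|: x∈[2,5], y∈[2,6] → 3·4 = 12.
|zone P △ zone Q| = |zone P| + |zone Q| − 2·|zone P∩zone Q| = 16 + 20 − 24 = 12.00.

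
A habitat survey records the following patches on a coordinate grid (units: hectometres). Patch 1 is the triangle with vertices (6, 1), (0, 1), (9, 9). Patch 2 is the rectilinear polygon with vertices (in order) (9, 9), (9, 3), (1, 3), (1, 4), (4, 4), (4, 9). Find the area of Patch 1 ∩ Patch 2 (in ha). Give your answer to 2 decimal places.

13.33

The intersection is the polygon with vertices (3.375,4), (4,4), (4,4.556), (9,9), (6.75,3), (2.25,3).
By the shoelace formula its area is 13.33.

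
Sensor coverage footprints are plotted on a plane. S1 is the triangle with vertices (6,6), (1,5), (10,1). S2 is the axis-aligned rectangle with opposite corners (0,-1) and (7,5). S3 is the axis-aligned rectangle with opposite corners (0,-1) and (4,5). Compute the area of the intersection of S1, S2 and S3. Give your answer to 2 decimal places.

The intersection is the polygon with vertices (4,5), (4,3.667), (1,5).
By the shoelace formula its area is 2.00.

2.00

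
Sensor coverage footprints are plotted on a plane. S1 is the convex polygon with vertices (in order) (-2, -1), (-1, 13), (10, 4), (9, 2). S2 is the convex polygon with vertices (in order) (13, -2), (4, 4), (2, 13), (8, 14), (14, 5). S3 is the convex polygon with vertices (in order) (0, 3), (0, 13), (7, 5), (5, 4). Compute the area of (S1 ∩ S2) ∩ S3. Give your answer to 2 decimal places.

The region (S1 ∩ S2) ∩ S3 is the polygon with vertices (4,4), (2.681,9.936), (7,5), (5,4), (4.231,3.846).
By the shoelace formula its area is 10.14.

10.14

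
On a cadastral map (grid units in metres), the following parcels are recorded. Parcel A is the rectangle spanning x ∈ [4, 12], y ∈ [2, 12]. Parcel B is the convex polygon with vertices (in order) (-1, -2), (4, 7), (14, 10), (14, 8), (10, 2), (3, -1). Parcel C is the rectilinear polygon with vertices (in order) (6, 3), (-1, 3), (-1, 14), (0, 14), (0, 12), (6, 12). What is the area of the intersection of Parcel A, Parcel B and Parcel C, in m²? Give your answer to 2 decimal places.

The intersection is the polygon with vertices (4,7), (6,7.6), (6,3), (4,3).
By the shoelace formula its area is 8.60.

8.60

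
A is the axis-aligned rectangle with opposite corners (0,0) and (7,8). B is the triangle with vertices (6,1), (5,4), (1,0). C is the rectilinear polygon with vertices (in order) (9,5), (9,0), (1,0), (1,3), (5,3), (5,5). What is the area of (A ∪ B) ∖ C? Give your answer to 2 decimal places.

|A ∪ B| = 56.
|(A ∪ B) ∩ C| = 22.
|(A ∪ B) ∖ C| = 56 − 22 = 34.00.

34.00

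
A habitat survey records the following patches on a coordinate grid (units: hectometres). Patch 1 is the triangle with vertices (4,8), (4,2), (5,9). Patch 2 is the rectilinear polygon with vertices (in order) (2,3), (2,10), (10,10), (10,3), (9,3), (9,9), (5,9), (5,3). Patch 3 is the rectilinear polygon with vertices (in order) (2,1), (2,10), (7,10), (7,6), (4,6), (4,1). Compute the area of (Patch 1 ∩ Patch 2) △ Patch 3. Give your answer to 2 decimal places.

|Patch 1 ∩ Patch 2| = 2.9286.
|(Patch 1 ∩ Patch 2) ∩ Patch 3| = 1.8571.
|(Patch 1 ∩ Patch 2) △ Patch 3| = 2.9286 + 30 − 3.7143 = 29.21.

29.21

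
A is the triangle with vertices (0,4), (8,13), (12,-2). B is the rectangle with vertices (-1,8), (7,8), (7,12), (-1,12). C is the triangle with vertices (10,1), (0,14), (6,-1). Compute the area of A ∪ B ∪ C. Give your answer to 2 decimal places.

By inclusion–exclusion:
Individual areas: |A| = 78, |B| = 32, |C| = 36.
|A∩B| = 6.6736.
|A∩C| = 26.1745.
|B∩C| = 5.9077.
|A∩B∩C| = 0.3387.
|A ∪ B ∪ C| = 146 − 38.7559 + 0.3387 = 107.58.

107.58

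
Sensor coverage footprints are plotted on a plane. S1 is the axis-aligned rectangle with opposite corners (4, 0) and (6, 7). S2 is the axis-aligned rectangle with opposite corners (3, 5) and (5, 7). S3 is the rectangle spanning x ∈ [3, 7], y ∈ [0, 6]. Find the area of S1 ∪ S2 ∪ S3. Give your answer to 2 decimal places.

27.00

By inclusion–exclusion:
Individual areas: |S1| = 14, |S2| = 4, |S3| = 24.
|S1∩S2|: x∈[4,5], y∈[5,7] → 1·2 = 2.
|S1∩S3|: x∈[4,6], y∈[0,6] → 2·6 = 12.
|S2∩S3|: x∈[3,5], y∈[5,6] → 2·1 = 2.
|S1∩S2∩S3| = 1.
|S1 ∪ S2 ∪ S3| = 42 − 16 + 1 = 27.00.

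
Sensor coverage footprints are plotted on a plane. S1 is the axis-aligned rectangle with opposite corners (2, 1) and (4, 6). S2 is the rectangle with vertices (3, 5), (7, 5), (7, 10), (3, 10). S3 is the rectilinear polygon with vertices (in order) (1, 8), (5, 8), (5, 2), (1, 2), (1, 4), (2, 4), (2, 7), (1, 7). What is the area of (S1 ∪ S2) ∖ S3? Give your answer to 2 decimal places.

|S1 ∪ S2| = 29.
|(S1 ∪ S2) ∩ S3| = 13.
|(S1 ∪ S2) ∖ S3| = 29 − 13 = 16.00.

16.00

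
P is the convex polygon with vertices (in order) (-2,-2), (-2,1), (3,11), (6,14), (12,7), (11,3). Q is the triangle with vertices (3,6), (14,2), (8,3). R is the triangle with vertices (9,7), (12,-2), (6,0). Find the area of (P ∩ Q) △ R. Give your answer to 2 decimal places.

24.14

|P ∩ Q| = 5.3878.
|(P ∩ Q) ∩ R| = 2.624.
|(P ∩ Q) △ R| = 5.3878 + 24 − 5.248 = 24.14.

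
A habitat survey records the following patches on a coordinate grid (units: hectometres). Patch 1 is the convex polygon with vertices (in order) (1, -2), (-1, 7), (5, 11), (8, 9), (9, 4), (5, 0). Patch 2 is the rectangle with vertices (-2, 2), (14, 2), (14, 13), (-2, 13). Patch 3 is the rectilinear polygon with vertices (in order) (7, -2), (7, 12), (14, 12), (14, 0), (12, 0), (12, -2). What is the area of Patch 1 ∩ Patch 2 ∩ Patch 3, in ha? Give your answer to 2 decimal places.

The intersection is the polygon with vertices (8,9), (9,4), (7,2), (7,9.667).
By the shoelace formula its area is 9.83.

9.83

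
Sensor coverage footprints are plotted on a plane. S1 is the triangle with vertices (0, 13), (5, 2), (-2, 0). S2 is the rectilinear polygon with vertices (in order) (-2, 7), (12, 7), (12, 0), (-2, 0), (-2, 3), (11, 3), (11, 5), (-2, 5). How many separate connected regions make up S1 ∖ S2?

S1 ∖ S2 splits into 2 disjoint pieces (area 10.951, area 10.951).

2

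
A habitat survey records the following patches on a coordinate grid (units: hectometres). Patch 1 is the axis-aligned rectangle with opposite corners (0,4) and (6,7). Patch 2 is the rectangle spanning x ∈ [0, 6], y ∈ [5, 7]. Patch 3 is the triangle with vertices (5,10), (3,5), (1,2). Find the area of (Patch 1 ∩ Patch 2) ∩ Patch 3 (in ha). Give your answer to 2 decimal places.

The region (Patch 1 ∩ Patch 2) ∩ Patch 3 is the polygon with vertices (2.5,5), (3.5,7), (3.8,7), (3,5).
By the shoelace formula its area is 0.80.

0.80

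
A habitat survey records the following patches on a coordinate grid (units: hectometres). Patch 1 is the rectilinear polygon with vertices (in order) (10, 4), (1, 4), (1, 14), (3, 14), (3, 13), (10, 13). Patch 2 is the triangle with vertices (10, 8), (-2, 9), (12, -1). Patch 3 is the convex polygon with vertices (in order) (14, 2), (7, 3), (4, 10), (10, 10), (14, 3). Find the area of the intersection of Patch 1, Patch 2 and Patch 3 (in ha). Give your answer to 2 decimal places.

The intersection is the polygon with vertices (10,8), (10,4), (6.571,4), (4.667,8.444).
By the shoelace formula its area is 18.29.

18.29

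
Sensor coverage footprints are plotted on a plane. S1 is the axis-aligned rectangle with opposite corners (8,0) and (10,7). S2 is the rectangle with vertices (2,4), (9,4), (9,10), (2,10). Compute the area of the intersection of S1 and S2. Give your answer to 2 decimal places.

|S1∩S2|: x∈[8,9], y∈[4,7] → 1·3 = 3.

3.00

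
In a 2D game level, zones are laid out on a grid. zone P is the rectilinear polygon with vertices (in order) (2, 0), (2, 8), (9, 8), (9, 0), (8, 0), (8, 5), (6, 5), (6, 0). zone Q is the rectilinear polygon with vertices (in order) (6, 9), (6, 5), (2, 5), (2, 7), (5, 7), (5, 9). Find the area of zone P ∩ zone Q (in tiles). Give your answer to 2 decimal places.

The intersection is the polygon with vertices (2,7), (5,7), (5,8), (6,8), (6,5), (2,5).
By the shoelace formula its area is 9.00.

9.00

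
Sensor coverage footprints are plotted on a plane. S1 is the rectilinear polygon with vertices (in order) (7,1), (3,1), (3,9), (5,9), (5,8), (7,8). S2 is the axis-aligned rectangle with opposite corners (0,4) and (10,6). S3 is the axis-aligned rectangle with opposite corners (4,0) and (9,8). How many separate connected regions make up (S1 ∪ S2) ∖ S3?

2

(S1 ∪ S2) ∖ S3 splits into 2 disjoint pieces (area 15, area 2).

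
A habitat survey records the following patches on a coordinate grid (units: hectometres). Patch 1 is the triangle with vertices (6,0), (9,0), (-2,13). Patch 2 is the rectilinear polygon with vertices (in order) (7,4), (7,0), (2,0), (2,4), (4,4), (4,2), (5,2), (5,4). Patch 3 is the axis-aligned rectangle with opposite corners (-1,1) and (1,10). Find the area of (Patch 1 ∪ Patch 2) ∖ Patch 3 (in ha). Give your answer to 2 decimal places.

|Patch 1 ∪ Patch 2| = 31.229.
|(Patch 1 ∪ Patch 2) ∩ Patch 3| = 0.9559.
|(Patch 1 ∪ Patch 2) ∖ Patch 3| = 31.229 − 0.9559 = 30.27.

30.27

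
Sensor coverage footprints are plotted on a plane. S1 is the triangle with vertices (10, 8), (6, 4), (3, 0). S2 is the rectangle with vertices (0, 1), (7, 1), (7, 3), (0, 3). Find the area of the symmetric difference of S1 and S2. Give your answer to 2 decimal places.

15.00

|S1| = 2, |S2| = 14, |S1∩S2| = 0.5.
|S1 △ S2| = |S1| + |S2| − 2·|S1∩S2| = 2 + 14 − 1 = 15.00.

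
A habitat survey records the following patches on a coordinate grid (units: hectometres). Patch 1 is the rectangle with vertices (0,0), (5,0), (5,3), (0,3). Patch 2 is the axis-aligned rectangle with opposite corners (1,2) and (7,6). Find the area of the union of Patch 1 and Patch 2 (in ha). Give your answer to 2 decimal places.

35.00

By inclusion–exclusion:
Individual areas: |Patch 1| = 15, |Patch 2| = 24.
|Patch 1∩Patch 2|: x∈[1,5], y∈[2,3] → 4·1 = 4.
|Patch 1 ∪ Patch 2| = 39 − 4 = 35.00.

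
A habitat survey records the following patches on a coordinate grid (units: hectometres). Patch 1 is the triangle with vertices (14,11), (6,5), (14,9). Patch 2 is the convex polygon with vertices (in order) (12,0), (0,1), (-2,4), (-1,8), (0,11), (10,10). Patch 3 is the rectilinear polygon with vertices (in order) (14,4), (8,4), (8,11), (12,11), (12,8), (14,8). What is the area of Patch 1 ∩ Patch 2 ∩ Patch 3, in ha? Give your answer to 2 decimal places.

The intersection is the polygon with vertices (10.348,8.261), (10.546,7.273), (8,6), (8,6.5).
By the shoelace formula its area is 1.97.

1.97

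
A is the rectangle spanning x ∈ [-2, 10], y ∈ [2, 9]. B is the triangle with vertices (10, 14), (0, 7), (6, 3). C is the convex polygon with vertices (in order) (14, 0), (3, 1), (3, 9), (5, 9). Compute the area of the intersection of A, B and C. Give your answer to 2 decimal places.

The intersection is the polygon with vertices (6,3), (3,5), (3,9), (5,9), (7.333,6.667).
By the shoelace formula its area is 17.83.

17.83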